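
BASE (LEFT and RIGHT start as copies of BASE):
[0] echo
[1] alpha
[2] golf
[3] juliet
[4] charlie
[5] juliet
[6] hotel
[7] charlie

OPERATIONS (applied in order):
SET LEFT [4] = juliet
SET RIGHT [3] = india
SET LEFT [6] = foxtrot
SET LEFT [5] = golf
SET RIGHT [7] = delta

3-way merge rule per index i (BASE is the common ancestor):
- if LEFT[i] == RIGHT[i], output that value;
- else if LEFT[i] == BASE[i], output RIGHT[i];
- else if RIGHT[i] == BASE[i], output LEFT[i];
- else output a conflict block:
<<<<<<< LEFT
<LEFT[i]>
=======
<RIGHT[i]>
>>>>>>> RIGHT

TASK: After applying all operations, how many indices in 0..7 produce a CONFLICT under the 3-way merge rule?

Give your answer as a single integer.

Answer: 0

Derivation:
Final LEFT:  [echo, alpha, golf, juliet, juliet, golf, foxtrot, charlie]
Final RIGHT: [echo, alpha, golf, india, charlie, juliet, hotel, delta]
i=0: L=echo R=echo -> agree -> echo
i=1: L=alpha R=alpha -> agree -> alpha
i=2: L=golf R=golf -> agree -> golf
i=3: L=juliet=BASE, R=india -> take RIGHT -> india
i=4: L=juliet, R=charlie=BASE -> take LEFT -> juliet
i=5: L=golf, R=juliet=BASE -> take LEFT -> golf
i=6: L=foxtrot, R=hotel=BASE -> take LEFT -> foxtrot
i=7: L=charlie=BASE, R=delta -> take RIGHT -> delta
Conflict count: 0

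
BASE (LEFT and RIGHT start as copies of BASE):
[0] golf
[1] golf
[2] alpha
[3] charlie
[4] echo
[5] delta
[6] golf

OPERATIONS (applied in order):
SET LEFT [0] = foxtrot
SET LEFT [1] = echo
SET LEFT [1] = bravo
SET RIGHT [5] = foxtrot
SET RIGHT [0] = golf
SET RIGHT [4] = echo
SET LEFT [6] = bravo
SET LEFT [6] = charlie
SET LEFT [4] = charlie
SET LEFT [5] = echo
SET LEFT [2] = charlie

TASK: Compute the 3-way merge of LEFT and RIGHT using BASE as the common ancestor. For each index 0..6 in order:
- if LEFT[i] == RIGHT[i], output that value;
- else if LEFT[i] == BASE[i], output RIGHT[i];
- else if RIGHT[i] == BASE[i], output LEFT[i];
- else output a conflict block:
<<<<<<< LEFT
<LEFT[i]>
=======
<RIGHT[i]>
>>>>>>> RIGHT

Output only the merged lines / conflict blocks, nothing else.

Final LEFT:  [foxtrot, bravo, charlie, charlie, charlie, echo, charlie]
Final RIGHT: [golf, golf, alpha, charlie, echo, foxtrot, golf]
i=0: L=foxtrot, R=golf=BASE -> take LEFT -> foxtrot
i=1: L=bravo, R=golf=BASE -> take LEFT -> bravo
i=2: L=charlie, R=alpha=BASE -> take LEFT -> charlie
i=3: L=charlie R=charlie -> agree -> charlie
i=4: L=charlie, R=echo=BASE -> take LEFT -> charlie
i=5: BASE=delta L=echo R=foxtrot all differ -> CONFLICT
i=6: L=charlie, R=golf=BASE -> take LEFT -> charlie

Answer: foxtrot
bravo
charlie
charlie
charlie
<<<<<<< LEFT
echo
=======
foxtrot
>>>>>>> RIGHT
charlie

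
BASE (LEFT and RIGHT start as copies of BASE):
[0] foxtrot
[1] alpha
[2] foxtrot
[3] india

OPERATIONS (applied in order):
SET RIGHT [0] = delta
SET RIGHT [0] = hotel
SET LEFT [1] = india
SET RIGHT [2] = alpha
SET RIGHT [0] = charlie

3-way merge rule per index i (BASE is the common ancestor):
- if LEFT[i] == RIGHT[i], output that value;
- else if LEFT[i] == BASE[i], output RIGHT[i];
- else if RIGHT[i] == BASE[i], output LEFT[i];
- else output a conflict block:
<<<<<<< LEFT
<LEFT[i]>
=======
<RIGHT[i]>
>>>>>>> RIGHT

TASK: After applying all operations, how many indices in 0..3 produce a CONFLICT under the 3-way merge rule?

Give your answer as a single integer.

Final LEFT:  [foxtrot, india, foxtrot, india]
Final RIGHT: [charlie, alpha, alpha, india]
i=0: L=foxtrot=BASE, R=charlie -> take RIGHT -> charlie
i=1: L=india, R=alpha=BASE -> take LEFT -> india
i=2: L=foxtrot=BASE, R=alpha -> take RIGHT -> alpha
i=3: L=india R=india -> agree -> india
Conflict count: 0

Answer: 0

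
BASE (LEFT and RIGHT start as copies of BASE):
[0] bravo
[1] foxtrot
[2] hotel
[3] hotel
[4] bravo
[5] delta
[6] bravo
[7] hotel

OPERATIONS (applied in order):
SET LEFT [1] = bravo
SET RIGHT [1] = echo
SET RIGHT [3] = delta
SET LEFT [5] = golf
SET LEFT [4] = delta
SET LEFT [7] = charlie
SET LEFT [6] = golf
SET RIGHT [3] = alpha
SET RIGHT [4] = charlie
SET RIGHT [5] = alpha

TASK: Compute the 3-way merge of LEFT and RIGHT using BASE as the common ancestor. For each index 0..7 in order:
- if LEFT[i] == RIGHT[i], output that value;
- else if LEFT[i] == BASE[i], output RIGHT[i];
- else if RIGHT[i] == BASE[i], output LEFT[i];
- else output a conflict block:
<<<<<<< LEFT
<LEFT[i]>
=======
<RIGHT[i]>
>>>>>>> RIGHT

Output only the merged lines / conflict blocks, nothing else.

Final LEFT:  [bravo, bravo, hotel, hotel, delta, golf, golf, charlie]
Final RIGHT: [bravo, echo, hotel, alpha, charlie, alpha, bravo, hotel]
i=0: L=bravo R=bravo -> agree -> bravo
i=1: BASE=foxtrot L=bravo R=echo all differ -> CONFLICT
i=2: L=hotel R=hotel -> agree -> hotel
i=3: L=hotel=BASE, R=alpha -> take RIGHT -> alpha
i=4: BASE=bravo L=delta R=charlie all differ -> CONFLICT
i=5: BASE=delta L=golf R=alpha all differ -> CONFLICT
i=6: L=golf, R=bravo=BASE -> take LEFT -> golf
i=7: L=charlie, R=hotel=BASE -> take LEFT -> charlie

Answer: bravo
<<<<<<< LEFT
bravo
=======
echo
>>>>>>> RIGHT
hotel
alpha
<<<<<<< LEFT
delta
=======
charlie
>>>>>>> RIGHT
<<<<<<< LEFT
golf
=======
alpha
>>>>>>> RIGHT
golf
charlie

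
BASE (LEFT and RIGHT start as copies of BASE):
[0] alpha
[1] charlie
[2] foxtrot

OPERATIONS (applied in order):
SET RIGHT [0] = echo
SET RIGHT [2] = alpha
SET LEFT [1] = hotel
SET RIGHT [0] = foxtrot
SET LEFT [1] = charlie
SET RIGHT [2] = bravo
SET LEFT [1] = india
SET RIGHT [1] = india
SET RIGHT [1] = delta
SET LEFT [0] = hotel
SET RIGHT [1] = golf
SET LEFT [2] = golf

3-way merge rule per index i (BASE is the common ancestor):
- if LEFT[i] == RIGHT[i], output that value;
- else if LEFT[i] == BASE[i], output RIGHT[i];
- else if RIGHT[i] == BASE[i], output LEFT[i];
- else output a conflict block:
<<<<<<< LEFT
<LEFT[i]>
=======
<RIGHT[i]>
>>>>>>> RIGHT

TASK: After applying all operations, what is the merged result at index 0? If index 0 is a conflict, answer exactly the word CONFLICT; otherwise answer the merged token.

Final LEFT:  [hotel, india, golf]
Final RIGHT: [foxtrot, golf, bravo]
i=0: BASE=alpha L=hotel R=foxtrot all differ -> CONFLICT
i=1: BASE=charlie L=india R=golf all differ -> CONFLICT
i=2: BASE=foxtrot L=golf R=bravo all differ -> CONFLICT
Index 0 -> CONFLICT

Answer: CONFLICT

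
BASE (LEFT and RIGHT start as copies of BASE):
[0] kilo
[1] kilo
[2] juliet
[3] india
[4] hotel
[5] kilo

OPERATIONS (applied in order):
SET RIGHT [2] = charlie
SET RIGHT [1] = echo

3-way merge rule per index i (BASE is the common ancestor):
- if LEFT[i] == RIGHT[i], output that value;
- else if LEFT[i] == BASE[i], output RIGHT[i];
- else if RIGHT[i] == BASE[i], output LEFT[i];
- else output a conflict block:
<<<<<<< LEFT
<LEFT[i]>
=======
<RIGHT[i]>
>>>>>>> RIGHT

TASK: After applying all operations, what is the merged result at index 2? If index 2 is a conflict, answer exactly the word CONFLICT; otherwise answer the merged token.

Answer: charlie

Derivation:
Final LEFT:  [kilo, kilo, juliet, india, hotel, kilo]
Final RIGHT: [kilo, echo, charlie, india, hotel, kilo]
i=0: L=kilo R=kilo -> agree -> kilo
i=1: L=kilo=BASE, R=echo -> take RIGHT -> echo
i=2: L=juliet=BASE, R=charlie -> take RIGHT -> charlie
i=3: L=india R=india -> agree -> india
i=4: L=hotel R=hotel -> agree -> hotel
i=5: L=kilo R=kilo -> agree -> kilo
Index 2 -> charlie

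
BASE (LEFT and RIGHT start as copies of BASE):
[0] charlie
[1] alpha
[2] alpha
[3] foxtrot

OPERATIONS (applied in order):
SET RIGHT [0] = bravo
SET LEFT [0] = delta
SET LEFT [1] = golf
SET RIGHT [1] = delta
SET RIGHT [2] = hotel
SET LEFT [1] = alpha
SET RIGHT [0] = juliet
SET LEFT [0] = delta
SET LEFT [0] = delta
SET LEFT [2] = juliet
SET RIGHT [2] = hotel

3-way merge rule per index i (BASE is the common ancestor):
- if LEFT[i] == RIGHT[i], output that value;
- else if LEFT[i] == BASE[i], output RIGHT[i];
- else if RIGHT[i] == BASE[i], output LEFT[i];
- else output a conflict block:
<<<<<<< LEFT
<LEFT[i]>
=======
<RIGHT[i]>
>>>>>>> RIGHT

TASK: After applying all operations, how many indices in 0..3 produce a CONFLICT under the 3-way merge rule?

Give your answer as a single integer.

Final LEFT:  [delta, alpha, juliet, foxtrot]
Final RIGHT: [juliet, delta, hotel, foxtrot]
i=0: BASE=charlie L=delta R=juliet all differ -> CONFLICT
i=1: L=alpha=BASE, R=delta -> take RIGHT -> delta
i=2: BASE=alpha L=juliet R=hotel all differ -> CONFLICT
i=3: L=foxtrot R=foxtrot -> agree -> foxtrot
Conflict count: 2

Answer: 2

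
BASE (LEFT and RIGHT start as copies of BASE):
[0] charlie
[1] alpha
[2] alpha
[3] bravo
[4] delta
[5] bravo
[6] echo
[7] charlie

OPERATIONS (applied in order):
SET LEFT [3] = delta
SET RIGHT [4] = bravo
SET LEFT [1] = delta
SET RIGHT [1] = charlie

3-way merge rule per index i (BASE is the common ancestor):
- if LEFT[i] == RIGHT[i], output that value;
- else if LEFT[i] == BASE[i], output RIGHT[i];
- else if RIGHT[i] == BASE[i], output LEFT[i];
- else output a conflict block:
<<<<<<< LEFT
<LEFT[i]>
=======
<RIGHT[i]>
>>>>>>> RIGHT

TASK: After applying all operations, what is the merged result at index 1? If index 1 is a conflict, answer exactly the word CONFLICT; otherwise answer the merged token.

Final LEFT:  [charlie, delta, alpha, delta, delta, bravo, echo, charlie]
Final RIGHT: [charlie, charlie, alpha, bravo, bravo, bravo, echo, charlie]
i=0: L=charlie R=charlie -> agree -> charlie
i=1: BASE=alpha L=delta R=charlie all differ -> CONFLICT
i=2: L=alpha R=alpha -> agree -> alpha
i=3: L=delta, R=bravo=BASE -> take LEFT -> delta
i=4: L=delta=BASE, R=bravo -> take RIGHT -> bravo
i=5: L=bravo R=bravo -> agree -> bravo
i=6: L=echo R=echo -> agree -> echo
i=7: L=charlie R=charlie -> agree -> charlie
Index 1 -> CONFLICT

Answer: CONFLICT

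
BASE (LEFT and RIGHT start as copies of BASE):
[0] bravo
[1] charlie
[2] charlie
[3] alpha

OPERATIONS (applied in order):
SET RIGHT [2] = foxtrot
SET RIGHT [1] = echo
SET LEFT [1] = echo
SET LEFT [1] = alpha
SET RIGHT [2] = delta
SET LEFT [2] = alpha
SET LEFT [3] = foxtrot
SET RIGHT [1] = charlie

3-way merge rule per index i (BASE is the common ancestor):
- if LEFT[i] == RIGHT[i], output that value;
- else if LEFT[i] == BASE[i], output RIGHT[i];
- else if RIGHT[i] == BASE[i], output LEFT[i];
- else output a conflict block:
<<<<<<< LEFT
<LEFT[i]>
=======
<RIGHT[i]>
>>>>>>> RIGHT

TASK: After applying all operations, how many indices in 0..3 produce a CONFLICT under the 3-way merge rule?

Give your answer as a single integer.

Final LEFT:  [bravo, alpha, alpha, foxtrot]
Final RIGHT: [bravo, charlie, delta, alpha]
i=0: L=bravo R=bravo -> agree -> bravo
i=1: L=alpha, R=charlie=BASE -> take LEFT -> alpha
i=2: BASE=charlie L=alpha R=delta all differ -> CONFLICT
i=3: L=foxtrot, R=alpha=BASE -> take LEFT -> foxtrot
Conflict count: 1

Answer: 1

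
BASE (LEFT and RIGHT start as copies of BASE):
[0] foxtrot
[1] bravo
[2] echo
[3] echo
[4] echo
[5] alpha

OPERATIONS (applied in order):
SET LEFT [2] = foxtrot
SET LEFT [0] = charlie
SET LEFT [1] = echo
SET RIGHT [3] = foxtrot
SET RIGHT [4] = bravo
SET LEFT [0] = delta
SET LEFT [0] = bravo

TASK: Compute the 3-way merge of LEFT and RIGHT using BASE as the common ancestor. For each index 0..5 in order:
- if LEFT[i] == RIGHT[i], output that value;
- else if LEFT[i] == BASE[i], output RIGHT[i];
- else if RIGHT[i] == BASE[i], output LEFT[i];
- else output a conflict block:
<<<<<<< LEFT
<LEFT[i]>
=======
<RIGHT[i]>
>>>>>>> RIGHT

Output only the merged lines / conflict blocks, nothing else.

Final LEFT:  [bravo, echo, foxtrot, echo, echo, alpha]
Final RIGHT: [foxtrot, bravo, echo, foxtrot, bravo, alpha]
i=0: L=bravo, R=foxtrot=BASE -> take LEFT -> bravo
i=1: L=echo, R=bravo=BASE -> take LEFT -> echo
i=2: L=foxtrot, R=echo=BASE -> take LEFT -> foxtrot
i=3: L=echo=BASE, R=foxtrot -> take RIGHT -> foxtrot
i=4: L=echo=BASE, R=bravo -> take RIGHT -> bravo
i=5: L=alpha R=alpha -> agree -> alpha

Answer: bravo
echo
foxtrot
foxtrot
bravo
alpha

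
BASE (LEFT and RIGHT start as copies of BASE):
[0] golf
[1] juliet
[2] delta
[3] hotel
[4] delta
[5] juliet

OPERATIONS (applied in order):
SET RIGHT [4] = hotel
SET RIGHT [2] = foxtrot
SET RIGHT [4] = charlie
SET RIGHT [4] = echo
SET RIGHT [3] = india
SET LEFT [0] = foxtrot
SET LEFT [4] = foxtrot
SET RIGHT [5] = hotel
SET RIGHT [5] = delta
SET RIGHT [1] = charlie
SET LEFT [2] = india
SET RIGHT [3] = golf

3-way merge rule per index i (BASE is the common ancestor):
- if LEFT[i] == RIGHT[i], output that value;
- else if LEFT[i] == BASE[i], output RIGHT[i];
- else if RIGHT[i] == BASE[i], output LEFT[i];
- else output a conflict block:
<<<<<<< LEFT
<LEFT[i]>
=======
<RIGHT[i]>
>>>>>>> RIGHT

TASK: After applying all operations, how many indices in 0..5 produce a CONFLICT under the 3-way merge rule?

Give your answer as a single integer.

Answer: 2

Derivation:
Final LEFT:  [foxtrot, juliet, india, hotel, foxtrot, juliet]
Final RIGHT: [golf, charlie, foxtrot, golf, echo, delta]
i=0: L=foxtrot, R=golf=BASE -> take LEFT -> foxtrot
i=1: L=juliet=BASE, R=charlie -> take RIGHT -> charlie
i=2: BASE=delta L=india R=foxtrot all differ -> CONFLICT
i=3: L=hotel=BASE, R=golf -> take RIGHT -> golf
i=4: BASE=delta L=foxtrot R=echo all differ -> CONFLICT
i=5: L=juliet=BASE, R=delta -> take RIGHT -> delta
Conflict count: 2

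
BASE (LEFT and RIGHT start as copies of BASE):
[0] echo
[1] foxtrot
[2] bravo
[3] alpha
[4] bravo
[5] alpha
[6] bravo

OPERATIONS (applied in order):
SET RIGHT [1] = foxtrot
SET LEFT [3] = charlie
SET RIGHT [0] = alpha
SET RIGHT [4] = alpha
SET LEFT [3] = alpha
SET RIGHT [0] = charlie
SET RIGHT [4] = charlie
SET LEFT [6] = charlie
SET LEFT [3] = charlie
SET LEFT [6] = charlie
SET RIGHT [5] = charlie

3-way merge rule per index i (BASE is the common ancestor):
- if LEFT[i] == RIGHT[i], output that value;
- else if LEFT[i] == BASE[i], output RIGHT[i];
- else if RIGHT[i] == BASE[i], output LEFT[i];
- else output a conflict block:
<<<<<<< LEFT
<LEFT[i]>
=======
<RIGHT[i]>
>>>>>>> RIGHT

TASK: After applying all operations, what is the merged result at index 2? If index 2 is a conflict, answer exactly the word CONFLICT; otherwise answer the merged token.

Answer: bravo

Derivation:
Final LEFT:  [echo, foxtrot, bravo, charlie, bravo, alpha, charlie]
Final RIGHT: [charlie, foxtrot, bravo, alpha, charlie, charlie, bravo]
i=0: L=echo=BASE, R=charlie -> take RIGHT -> charlie
i=1: L=foxtrot R=foxtrot -> agree -> foxtrot
i=2: L=bravo R=bravo -> agree -> bravo
i=3: L=charlie, R=alpha=BASE -> take LEFT -> charlie
i=4: L=bravo=BASE, R=charlie -> take RIGHT -> charlie
i=5: L=alpha=BASE, R=charlie -> take RIGHT -> charlie
i=6: L=charlie, R=bravo=BASE -> take LEFT -> charlie
Index 2 -> bravo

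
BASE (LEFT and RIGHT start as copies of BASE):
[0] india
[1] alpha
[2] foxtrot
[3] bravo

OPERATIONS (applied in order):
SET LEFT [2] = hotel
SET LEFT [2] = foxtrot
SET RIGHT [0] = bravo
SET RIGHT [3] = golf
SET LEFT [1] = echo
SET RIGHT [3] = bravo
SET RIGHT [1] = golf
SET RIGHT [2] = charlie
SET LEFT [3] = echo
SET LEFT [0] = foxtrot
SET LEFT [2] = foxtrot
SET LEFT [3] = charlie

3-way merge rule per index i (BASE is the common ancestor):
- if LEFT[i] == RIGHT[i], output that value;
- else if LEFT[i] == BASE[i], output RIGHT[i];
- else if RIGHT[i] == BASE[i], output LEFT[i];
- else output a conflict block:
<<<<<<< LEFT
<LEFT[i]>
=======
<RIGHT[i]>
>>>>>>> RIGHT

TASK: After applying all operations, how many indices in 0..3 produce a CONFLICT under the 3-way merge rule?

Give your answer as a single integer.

Final LEFT:  [foxtrot, echo, foxtrot, charlie]
Final RIGHT: [bravo, golf, charlie, bravo]
i=0: BASE=india L=foxtrot R=bravo all differ -> CONFLICT
i=1: BASE=alpha L=echo R=golf all differ -> CONFLICT
i=2: L=foxtrot=BASE, R=charlie -> take RIGHT -> charlie
i=3: L=charlie, R=bravo=BASE -> take LEFT -> charlie
Conflict count: 2

Answer: 2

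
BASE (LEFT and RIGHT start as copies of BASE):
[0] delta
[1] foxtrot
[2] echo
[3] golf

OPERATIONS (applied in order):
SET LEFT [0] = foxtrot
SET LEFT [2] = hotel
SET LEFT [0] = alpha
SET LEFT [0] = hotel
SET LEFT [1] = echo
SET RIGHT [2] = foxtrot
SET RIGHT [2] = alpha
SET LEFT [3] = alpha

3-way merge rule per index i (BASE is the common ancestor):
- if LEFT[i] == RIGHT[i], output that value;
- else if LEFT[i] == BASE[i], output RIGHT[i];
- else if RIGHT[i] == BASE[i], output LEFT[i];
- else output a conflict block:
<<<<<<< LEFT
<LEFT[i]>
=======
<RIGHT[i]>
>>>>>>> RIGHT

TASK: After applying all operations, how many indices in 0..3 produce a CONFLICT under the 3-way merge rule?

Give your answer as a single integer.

Answer: 1

Derivation:
Final LEFT:  [hotel, echo, hotel, alpha]
Final RIGHT: [delta, foxtrot, alpha, golf]
i=0: L=hotel, R=delta=BASE -> take LEFT -> hotel
i=1: L=echo, R=foxtrot=BASE -> take LEFT -> echo
i=2: BASE=echo L=hotel R=alpha all differ -> CONFLICT
i=3: L=alpha, R=golf=BASE -> take LEFT -> alpha
Conflict count: 1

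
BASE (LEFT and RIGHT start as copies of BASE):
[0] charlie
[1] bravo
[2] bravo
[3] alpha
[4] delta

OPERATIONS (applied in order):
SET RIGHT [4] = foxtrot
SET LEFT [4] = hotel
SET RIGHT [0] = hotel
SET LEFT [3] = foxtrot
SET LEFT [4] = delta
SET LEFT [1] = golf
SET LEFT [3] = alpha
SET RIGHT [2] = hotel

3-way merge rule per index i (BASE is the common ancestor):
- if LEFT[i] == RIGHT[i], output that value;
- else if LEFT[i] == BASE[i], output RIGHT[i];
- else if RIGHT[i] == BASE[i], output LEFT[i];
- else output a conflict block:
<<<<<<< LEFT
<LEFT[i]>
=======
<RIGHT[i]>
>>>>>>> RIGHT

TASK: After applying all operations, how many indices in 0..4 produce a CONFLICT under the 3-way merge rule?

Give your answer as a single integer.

Answer: 0

Derivation:
Final LEFT:  [charlie, golf, bravo, alpha, delta]
Final RIGHT: [hotel, bravo, hotel, alpha, foxtrot]
i=0: L=charlie=BASE, R=hotel -> take RIGHT -> hotel
i=1: L=golf, R=bravo=BASE -> take LEFT -> golf
i=2: L=bravo=BASE, R=hotel -> take RIGHT -> hotel
i=3: L=alpha R=alpha -> agree -> alpha
i=4: L=delta=BASE, R=foxtrot -> take RIGHT -> foxtrot
Conflict count: 0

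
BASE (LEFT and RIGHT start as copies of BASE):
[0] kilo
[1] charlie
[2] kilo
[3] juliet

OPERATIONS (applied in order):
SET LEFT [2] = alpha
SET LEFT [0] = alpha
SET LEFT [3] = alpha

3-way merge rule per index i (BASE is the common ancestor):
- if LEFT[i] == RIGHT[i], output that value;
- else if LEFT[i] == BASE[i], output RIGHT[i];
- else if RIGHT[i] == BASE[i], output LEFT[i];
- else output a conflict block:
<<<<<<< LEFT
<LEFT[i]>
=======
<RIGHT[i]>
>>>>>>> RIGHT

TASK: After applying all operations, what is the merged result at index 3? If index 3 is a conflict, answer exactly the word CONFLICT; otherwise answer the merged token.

Final LEFT:  [alpha, charlie, alpha, alpha]
Final RIGHT: [kilo, charlie, kilo, juliet]
i=0: L=alpha, R=kilo=BASE -> take LEFT -> alpha
i=1: L=charlie R=charlie -> agree -> charlie
i=2: L=alpha, R=kilo=BASE -> take LEFT -> alpha
i=3: L=alpha, R=juliet=BASE -> take LEFT -> alpha
Index 3 -> alpha

Answer: alpha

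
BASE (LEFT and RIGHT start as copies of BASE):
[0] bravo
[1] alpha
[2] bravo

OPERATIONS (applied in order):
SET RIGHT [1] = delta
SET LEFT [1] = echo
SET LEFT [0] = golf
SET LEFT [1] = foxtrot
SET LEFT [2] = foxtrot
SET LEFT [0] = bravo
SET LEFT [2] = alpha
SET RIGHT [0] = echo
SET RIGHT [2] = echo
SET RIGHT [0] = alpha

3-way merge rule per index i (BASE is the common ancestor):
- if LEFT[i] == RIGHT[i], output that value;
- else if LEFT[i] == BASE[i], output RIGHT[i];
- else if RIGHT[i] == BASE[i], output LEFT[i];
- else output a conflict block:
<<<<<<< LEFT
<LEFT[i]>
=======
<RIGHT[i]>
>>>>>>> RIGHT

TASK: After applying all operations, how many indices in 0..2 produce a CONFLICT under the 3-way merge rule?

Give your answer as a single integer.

Final LEFT:  [bravo, foxtrot, alpha]
Final RIGHT: [alpha, delta, echo]
i=0: L=bravo=BASE, R=alpha -> take RIGHT -> alpha
i=1: BASE=alpha L=foxtrot R=delta all differ -> CONFLICT
i=2: BASE=bravo L=alpha R=echo all differ -> CONFLICT
Conflict count: 2

Answer: 2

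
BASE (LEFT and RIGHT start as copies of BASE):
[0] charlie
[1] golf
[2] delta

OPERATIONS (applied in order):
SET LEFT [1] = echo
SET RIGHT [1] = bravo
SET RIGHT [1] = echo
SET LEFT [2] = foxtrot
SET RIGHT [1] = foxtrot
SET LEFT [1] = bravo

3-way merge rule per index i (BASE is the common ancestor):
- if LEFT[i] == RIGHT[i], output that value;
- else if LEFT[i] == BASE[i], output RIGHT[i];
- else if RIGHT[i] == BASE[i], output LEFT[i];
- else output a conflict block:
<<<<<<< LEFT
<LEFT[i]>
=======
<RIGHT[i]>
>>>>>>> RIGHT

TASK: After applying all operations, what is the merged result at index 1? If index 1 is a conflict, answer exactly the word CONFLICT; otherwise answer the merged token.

Final LEFT:  [charlie, bravo, foxtrot]
Final RIGHT: [charlie, foxtrot, delta]
i=0: L=charlie R=charlie -> agree -> charlie
i=1: BASE=golf L=bravo R=foxtrot all differ -> CONFLICT
i=2: L=foxtrot, R=delta=BASE -> take LEFT -> foxtrot
Index 1 -> CONFLICT

Answer: CONFLICT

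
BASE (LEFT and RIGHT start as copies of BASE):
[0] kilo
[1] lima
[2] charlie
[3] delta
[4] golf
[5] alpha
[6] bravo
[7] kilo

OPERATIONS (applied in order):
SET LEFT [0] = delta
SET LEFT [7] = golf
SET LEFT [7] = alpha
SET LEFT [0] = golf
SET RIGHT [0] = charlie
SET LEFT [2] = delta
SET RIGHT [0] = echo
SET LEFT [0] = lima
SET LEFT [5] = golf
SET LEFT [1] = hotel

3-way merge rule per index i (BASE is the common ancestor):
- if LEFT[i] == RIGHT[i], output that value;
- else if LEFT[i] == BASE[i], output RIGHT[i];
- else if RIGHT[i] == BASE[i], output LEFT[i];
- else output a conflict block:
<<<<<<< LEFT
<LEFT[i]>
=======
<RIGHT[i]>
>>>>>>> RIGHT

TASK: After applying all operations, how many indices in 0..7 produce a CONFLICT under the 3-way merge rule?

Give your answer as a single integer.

Answer: 1

Derivation:
Final LEFT:  [lima, hotel, delta, delta, golf, golf, bravo, alpha]
Final RIGHT: [echo, lima, charlie, delta, golf, alpha, bravo, kilo]
i=0: BASE=kilo L=lima R=echo all differ -> CONFLICT
i=1: L=hotel, R=lima=BASE -> take LEFT -> hotel
i=2: L=delta, R=charlie=BASE -> take LEFT -> delta
i=3: L=delta R=delta -> agree -> delta
i=4: L=golf R=golf -> agree -> golf
i=5: L=golf, R=alpha=BASE -> take LEFT -> golf
i=6: L=bravo R=bravo -> agree -> bravo
i=7: L=alpha, R=kilo=BASE -> take LEFT -> alpha
Conflict count: 1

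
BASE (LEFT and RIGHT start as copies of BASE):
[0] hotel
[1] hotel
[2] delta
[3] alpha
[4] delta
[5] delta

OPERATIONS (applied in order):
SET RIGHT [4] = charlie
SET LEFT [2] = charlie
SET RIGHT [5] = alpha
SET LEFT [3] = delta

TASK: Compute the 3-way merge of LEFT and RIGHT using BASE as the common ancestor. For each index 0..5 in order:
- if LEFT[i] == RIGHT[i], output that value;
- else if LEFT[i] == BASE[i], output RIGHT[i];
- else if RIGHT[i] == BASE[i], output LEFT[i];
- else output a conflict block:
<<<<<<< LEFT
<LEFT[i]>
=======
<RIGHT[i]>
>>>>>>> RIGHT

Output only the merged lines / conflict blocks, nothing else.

Final LEFT:  [hotel, hotel, charlie, delta, delta, delta]
Final RIGHT: [hotel, hotel, delta, alpha, charlie, alpha]
i=0: L=hotel R=hotel -> agree -> hotel
i=1: L=hotel R=hotel -> agree -> hotel
i=2: L=charlie, R=delta=BASE -> take LEFT -> charlie
i=3: L=delta, R=alpha=BASE -> take LEFT -> delta
i=4: L=delta=BASE, R=charlie -> take RIGHT -> charlie
i=5: L=delta=BASE, R=alpha -> take RIGHT -> alpha

Answer: hotel
hotel
charlie
delta
charlie
alpha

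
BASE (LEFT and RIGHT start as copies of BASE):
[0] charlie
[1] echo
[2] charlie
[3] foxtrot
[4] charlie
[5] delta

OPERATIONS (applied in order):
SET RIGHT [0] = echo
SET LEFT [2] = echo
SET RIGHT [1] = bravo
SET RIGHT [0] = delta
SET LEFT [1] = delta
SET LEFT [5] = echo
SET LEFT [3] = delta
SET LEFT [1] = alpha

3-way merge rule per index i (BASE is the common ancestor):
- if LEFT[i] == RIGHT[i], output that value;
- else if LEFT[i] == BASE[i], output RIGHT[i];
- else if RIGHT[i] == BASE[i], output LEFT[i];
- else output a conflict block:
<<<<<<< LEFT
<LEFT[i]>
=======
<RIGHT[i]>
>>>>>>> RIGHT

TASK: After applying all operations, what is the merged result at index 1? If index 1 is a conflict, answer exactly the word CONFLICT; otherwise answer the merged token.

Answer: CONFLICT

Derivation:
Final LEFT:  [charlie, alpha, echo, delta, charlie, echo]
Final RIGHT: [delta, bravo, charlie, foxtrot, charlie, delta]
i=0: L=charlie=BASE, R=delta -> take RIGHT -> delta
i=1: BASE=echo L=alpha R=bravo all differ -> CONFLICT
i=2: L=echo, R=charlie=BASE -> take LEFT -> echo
i=3: L=delta, R=foxtrot=BASE -> take LEFT -> delta
i=4: L=charlie R=charlie -> agree -> charlie
i=5: L=echo, R=delta=BASE -> take LEFT -> echo
Index 1 -> CONFLICT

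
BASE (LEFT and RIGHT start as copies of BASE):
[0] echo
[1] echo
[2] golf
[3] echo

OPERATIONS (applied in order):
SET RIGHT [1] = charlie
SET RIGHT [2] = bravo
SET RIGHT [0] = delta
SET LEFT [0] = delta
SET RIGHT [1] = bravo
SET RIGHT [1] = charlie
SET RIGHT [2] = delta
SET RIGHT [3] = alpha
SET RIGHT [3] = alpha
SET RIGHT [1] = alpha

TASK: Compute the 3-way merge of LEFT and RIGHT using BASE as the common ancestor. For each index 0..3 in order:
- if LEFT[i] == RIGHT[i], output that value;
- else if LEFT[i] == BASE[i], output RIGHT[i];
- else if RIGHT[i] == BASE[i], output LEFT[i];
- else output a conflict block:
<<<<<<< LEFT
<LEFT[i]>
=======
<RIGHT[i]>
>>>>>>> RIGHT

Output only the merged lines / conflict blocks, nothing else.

Answer: delta
alpha
delta
alpha

Derivation:
Final LEFT:  [delta, echo, golf, echo]
Final RIGHT: [delta, alpha, delta, alpha]
i=0: L=delta R=delta -> agree -> delta
i=1: L=echo=BASE, R=alpha -> take RIGHT -> alpha
i=2: L=golf=BASE, R=delta -> take RIGHT -> delta
i=3: L=echo=BASE, R=alpha -> take RIGHT -> alpha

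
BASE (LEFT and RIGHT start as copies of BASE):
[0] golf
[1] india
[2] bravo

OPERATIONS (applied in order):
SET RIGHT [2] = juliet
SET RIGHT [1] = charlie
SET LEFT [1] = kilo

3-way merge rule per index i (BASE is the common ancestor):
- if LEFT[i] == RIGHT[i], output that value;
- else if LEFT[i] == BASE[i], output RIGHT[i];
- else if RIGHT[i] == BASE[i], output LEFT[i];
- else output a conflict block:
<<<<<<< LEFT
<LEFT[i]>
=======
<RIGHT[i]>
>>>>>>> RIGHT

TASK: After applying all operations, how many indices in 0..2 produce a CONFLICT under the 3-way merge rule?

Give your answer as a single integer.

Final LEFT:  [golf, kilo, bravo]
Final RIGHT: [golf, charlie, juliet]
i=0: L=golf R=golf -> agree -> golf
i=1: BASE=india L=kilo R=charlie all differ -> CONFLICT
i=2: L=bravo=BASE, R=juliet -> take RIGHT -> juliet
Conflict count: 1

Answer: 1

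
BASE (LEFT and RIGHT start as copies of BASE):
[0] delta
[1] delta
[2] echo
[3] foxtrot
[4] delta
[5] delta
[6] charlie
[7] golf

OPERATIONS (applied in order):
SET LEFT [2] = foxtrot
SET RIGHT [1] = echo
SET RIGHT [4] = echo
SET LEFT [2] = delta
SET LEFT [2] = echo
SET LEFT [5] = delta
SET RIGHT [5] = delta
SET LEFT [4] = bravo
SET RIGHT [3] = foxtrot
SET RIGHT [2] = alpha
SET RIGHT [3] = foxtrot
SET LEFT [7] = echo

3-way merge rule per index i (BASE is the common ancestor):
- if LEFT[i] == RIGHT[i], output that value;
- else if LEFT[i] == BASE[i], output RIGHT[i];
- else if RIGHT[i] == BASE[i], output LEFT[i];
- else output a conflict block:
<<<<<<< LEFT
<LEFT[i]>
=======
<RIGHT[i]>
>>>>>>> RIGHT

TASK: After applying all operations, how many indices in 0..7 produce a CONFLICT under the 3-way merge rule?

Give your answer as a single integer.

Final LEFT:  [delta, delta, echo, foxtrot, bravo, delta, charlie, echo]
Final RIGHT: [delta, echo, alpha, foxtrot, echo, delta, charlie, golf]
i=0: L=delta R=delta -> agree -> delta
i=1: L=delta=BASE, R=echo -> take RIGHT -> echo
i=2: L=echo=BASE, R=alpha -> take RIGHT -> alpha
i=3: L=foxtrot R=foxtrot -> agree -> foxtrot
i=4: BASE=delta L=bravo R=echo all differ -> CONFLICT
i=5: L=delta R=delta -> agree -> delta
i=6: L=charlie R=charlie -> agree -> charlie
i=7: L=echo, R=golf=BASE -> take LEFT -> echo
Conflict count: 1

Answer: 1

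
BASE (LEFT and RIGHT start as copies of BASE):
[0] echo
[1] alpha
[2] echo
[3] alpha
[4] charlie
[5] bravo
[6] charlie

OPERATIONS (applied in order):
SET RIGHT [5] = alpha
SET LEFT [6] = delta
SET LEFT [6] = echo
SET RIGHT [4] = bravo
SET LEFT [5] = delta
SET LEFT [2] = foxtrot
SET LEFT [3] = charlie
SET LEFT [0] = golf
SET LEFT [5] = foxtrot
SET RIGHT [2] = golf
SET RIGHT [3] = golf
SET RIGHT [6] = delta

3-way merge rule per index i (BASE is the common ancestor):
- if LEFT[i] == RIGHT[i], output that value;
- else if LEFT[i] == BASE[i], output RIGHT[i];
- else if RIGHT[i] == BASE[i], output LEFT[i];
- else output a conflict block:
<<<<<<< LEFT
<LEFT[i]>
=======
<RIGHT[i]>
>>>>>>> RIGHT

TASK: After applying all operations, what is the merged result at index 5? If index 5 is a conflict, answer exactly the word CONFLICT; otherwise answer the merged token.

Answer: CONFLICT

Derivation:
Final LEFT:  [golf, alpha, foxtrot, charlie, charlie, foxtrot, echo]
Final RIGHT: [echo, alpha, golf, golf, bravo, alpha, delta]
i=0: L=golf, R=echo=BASE -> take LEFT -> golf
i=1: L=alpha R=alpha -> agree -> alpha
i=2: BASE=echo L=foxtrot R=golf all differ -> CONFLICT
i=3: BASE=alpha L=charlie R=golf all differ -> CONFLICT
i=4: L=charlie=BASE, R=bravo -> take RIGHT -> bravo
i=5: BASE=bravo L=foxtrot R=alpha all differ -> CONFLICT
i=6: BASE=charlie L=echo R=delta all differ -> CONFLICT
Index 5 -> CONFLICT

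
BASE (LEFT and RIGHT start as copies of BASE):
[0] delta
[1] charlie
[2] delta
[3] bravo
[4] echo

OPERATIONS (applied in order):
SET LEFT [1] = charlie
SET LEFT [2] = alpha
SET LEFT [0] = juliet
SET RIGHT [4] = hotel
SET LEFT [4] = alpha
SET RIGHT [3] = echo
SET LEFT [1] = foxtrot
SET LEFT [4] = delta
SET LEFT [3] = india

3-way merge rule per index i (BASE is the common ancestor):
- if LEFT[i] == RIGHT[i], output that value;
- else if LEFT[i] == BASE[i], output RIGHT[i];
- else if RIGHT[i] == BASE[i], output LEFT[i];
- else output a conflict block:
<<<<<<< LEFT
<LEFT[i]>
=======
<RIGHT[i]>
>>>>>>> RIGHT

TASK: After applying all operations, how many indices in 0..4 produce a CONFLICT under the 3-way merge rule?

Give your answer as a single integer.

Answer: 2

Derivation:
Final LEFT:  [juliet, foxtrot, alpha, india, delta]
Final RIGHT: [delta, charlie, delta, echo, hotel]
i=0: L=juliet, R=delta=BASE -> take LEFT -> juliet
i=1: L=foxtrot, R=charlie=BASE -> take LEFT -> foxtrot
i=2: L=alpha, R=delta=BASE -> take LEFT -> alpha
i=3: BASE=bravo L=india R=echo all differ -> CONFLICT
i=4: BASE=echo L=delta R=hotel all differ -> CONFLICT
Conflict count: 2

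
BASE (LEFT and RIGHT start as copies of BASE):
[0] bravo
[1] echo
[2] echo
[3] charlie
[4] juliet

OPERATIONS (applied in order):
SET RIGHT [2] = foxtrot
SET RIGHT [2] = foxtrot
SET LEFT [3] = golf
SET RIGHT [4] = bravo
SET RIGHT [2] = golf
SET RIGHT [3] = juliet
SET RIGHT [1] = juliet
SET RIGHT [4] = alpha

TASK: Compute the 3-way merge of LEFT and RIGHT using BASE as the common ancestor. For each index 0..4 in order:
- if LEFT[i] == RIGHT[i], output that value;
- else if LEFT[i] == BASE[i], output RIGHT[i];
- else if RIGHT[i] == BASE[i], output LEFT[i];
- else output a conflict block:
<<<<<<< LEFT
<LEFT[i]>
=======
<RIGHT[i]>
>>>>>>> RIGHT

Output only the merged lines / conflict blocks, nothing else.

Answer: bravo
juliet
golf
<<<<<<< LEFT
golf
=======
juliet
>>>>>>> RIGHT
alpha

Derivation:
Final LEFT:  [bravo, echo, echo, golf, juliet]
Final RIGHT: [bravo, juliet, golf, juliet, alpha]
i=0: L=bravo R=bravo -> agree -> bravo
i=1: L=echo=BASE, R=juliet -> take RIGHT -> juliet
i=2: L=echo=BASE, R=golf -> take RIGHT -> golf
i=3: BASE=charlie L=golf R=juliet all differ -> CONFLICT
i=4: L=juliet=BASE, R=alpha -> take RIGHT -> alpha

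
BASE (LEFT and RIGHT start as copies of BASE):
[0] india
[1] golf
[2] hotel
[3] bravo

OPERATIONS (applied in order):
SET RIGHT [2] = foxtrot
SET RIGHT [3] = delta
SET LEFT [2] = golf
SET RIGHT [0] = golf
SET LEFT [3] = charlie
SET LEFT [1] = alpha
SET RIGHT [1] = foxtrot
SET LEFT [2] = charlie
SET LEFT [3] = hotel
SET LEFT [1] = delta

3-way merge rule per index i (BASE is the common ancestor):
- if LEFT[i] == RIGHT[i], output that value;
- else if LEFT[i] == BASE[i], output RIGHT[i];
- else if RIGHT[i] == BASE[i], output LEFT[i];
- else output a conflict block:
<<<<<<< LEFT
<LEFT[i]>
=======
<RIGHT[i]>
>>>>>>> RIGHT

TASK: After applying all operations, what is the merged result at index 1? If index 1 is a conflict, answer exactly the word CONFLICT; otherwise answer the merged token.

Final LEFT:  [india, delta, charlie, hotel]
Final RIGHT: [golf, foxtrot, foxtrot, delta]
i=0: L=india=BASE, R=golf -> take RIGHT -> golf
i=1: BASE=golf L=delta R=foxtrot all differ -> CONFLICT
i=2: BASE=hotel L=charlie R=foxtrot all differ -> CONFLICT
i=3: BASE=bravo L=hotel R=delta all differ -> CONFLICT
Index 1 -> CONFLICT

Answer: CONFLICT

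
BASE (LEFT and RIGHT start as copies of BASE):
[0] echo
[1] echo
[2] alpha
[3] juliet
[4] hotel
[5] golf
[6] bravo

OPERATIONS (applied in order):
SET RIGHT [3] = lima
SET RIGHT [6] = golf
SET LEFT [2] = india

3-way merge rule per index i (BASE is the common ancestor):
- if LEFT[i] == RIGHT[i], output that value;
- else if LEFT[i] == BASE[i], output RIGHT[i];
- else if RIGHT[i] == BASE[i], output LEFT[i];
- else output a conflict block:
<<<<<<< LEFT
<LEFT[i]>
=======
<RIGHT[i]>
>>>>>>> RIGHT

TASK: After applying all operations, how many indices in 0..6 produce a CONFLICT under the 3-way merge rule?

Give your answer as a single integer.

Final LEFT:  [echo, echo, india, juliet, hotel, golf, bravo]
Final RIGHT: [echo, echo, alpha, lima, hotel, golf, golf]
i=0: L=echo R=echo -> agree -> echo
i=1: L=echo R=echo -> agree -> echo
i=2: L=india, R=alpha=BASE -> take LEFT -> india
i=3: L=juliet=BASE, R=lima -> take RIGHT -> lima
i=4: L=hotel R=hotel -> agree -> hotel
i=5: L=golf R=golf -> agree -> golf
i=6: L=bravo=BASE, R=golf -> take RIGHT -> golf
Conflict count: 0

Answer: 0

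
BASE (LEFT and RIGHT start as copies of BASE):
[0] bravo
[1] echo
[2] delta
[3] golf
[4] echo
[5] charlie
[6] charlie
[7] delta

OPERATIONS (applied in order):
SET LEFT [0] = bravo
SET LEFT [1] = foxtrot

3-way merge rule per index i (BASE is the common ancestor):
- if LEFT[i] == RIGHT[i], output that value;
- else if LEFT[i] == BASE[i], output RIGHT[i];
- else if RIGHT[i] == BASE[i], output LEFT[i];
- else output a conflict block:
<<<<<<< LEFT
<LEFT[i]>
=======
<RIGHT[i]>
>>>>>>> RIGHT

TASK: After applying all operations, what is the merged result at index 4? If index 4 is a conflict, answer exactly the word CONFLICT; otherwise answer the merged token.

Answer: echo

Derivation:
Final LEFT:  [bravo, foxtrot, delta, golf, echo, charlie, charlie, delta]
Final RIGHT: [bravo, echo, delta, golf, echo, charlie, charlie, delta]
i=0: L=bravo R=bravo -> agree -> bravo
i=1: L=foxtrot, R=echo=BASE -> take LEFT -> foxtrot
i=2: L=delta R=delta -> agree -> delta
i=3: L=golf R=golf -> agree -> golf
i=4: L=echo R=echo -> agree -> echo
i=5: L=charlie R=charlie -> agree -> charlie
i=6: L=charlie R=charlie -> agree -> charlie
i=7: L=delta R=delta -> agree -> delta
Index 4 -> echo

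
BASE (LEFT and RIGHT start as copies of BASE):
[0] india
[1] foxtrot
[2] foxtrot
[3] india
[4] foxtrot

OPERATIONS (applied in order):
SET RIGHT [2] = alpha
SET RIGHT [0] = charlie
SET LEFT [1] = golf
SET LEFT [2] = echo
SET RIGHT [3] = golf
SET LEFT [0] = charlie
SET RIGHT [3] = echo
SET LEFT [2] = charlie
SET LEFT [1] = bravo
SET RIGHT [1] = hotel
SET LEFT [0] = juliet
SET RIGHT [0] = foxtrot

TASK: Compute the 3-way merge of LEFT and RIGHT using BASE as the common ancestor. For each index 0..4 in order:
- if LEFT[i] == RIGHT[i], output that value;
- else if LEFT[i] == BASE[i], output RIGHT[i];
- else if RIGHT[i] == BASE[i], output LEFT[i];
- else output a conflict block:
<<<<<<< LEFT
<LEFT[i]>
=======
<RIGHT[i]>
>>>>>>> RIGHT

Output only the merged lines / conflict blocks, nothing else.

Answer: <<<<<<< LEFT
juliet
=======
foxtrot
>>>>>>> RIGHT
<<<<<<< LEFT
bravo
=======
hotel
>>>>>>> RIGHT
<<<<<<< LEFT
charlie
=======
alpha
>>>>>>> RIGHT
echo
foxtrot

Derivation:
Final LEFT:  [juliet, bravo, charlie, india, foxtrot]
Final RIGHT: [foxtrot, hotel, alpha, echo, foxtrot]
i=0: BASE=india L=juliet R=foxtrot all differ -> CONFLICT
i=1: BASE=foxtrot L=bravo R=hotel all differ -> CONFLICT
i=2: BASE=foxtrot L=charlie R=alpha all differ -> CONFLICT
i=3: L=india=BASE, R=echo -> take RIGHT -> echo
i=4: L=foxtrot R=foxtrot -> agree -> foxtrot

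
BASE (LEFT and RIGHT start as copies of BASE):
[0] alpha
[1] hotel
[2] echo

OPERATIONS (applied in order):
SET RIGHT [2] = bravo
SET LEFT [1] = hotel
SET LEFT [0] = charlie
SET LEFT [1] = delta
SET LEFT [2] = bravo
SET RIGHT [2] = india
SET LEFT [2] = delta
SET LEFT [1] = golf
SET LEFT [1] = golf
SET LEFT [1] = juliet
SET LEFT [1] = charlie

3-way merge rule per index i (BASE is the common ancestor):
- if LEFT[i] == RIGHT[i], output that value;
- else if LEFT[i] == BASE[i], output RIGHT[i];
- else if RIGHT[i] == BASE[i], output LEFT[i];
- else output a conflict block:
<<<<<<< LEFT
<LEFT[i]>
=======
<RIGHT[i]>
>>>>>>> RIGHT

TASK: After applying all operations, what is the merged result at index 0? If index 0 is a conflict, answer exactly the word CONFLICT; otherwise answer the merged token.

Answer: charlie

Derivation:
Final LEFT:  [charlie, charlie, delta]
Final RIGHT: [alpha, hotel, india]
i=0: L=charlie, R=alpha=BASE -> take LEFT -> charlie
i=1: L=charlie, R=hotel=BASE -> take LEFT -> charlie
i=2: BASE=echo L=delta R=india all differ -> CONFLICT
Index 0 -> charlie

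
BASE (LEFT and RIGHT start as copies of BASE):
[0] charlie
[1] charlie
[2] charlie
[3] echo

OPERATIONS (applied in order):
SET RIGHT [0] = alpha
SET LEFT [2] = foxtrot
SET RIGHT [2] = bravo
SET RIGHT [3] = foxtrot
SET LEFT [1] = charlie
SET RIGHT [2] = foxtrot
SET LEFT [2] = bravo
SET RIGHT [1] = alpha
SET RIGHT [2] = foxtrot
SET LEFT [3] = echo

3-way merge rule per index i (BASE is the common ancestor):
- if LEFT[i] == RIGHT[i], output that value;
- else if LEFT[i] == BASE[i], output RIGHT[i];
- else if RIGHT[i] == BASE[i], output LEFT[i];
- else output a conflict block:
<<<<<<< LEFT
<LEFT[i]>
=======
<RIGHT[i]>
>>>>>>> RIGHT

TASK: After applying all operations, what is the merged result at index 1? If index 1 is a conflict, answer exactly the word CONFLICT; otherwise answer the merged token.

Final LEFT:  [charlie, charlie, bravo, echo]
Final RIGHT: [alpha, alpha, foxtrot, foxtrot]
i=0: L=charlie=BASE, R=alpha -> take RIGHT -> alpha
i=1: L=charlie=BASE, R=alpha -> take RIGHT -> alpha
i=2: BASE=charlie L=bravo R=foxtrot all differ -> CONFLICT
i=3: L=echo=BASE, R=foxtrot -> take RIGHT -> foxtrot
Index 1 -> alpha

Answer: alpha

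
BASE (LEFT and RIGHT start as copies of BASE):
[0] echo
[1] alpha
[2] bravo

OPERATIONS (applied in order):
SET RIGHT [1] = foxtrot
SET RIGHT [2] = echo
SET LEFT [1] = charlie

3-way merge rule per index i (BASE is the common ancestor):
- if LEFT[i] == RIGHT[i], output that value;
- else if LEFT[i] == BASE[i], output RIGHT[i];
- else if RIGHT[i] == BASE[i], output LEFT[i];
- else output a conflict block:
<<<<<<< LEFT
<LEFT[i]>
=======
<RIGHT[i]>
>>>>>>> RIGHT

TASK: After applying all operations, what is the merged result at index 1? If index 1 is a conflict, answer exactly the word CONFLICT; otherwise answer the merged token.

Final LEFT:  [echo, charlie, bravo]
Final RIGHT: [echo, foxtrot, echo]
i=0: L=echo R=echo -> agree -> echo
i=1: BASE=alpha L=charlie R=foxtrot all differ -> CONFLICT
i=2: L=bravo=BASE, R=echo -> take RIGHT -> echo
Index 1 -> CONFLICT

Answer: CONFLICT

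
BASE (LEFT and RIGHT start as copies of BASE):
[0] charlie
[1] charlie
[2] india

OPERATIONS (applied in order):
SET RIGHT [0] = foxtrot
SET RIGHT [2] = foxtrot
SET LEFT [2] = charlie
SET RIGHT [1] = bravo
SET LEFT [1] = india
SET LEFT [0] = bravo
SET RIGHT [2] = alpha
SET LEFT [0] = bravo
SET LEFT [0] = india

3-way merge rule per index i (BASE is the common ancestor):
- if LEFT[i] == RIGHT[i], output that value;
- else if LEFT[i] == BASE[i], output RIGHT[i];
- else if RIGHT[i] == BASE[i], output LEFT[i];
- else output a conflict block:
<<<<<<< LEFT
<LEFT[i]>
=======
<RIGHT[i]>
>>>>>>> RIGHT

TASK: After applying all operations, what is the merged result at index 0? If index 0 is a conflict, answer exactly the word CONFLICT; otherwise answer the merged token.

Final LEFT:  [india, india, charlie]
Final RIGHT: [foxtrot, bravo, alpha]
i=0: BASE=charlie L=india R=foxtrot all differ -> CONFLICT
i=1: BASE=charlie L=india R=bravo all differ -> CONFLICT
i=2: BASE=india L=charlie R=alpha all differ -> CONFLICT
Index 0 -> CONFLICT

Answer: CONFLICT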